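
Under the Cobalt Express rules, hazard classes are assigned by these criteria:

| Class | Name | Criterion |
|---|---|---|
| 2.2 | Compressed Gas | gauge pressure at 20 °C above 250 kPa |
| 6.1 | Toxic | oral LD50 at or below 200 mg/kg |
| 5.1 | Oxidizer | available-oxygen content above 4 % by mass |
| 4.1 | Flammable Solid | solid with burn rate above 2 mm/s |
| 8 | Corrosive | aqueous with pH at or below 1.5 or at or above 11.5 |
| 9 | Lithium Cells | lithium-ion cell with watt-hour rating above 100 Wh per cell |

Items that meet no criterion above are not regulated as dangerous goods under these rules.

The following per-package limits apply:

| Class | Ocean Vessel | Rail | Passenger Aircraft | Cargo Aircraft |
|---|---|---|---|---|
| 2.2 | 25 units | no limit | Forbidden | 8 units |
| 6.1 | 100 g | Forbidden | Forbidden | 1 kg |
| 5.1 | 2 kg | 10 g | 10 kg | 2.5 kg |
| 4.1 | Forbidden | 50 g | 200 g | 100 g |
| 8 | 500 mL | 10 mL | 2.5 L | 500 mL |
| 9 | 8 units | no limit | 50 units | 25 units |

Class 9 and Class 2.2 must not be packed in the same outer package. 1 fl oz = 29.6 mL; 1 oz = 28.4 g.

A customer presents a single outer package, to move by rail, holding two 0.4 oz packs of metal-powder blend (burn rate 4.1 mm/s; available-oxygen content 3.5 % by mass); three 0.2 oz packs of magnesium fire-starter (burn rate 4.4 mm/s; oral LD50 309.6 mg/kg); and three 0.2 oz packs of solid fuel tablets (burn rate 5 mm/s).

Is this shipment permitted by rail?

With burn rate 4.1 mm/s (> 2 mm/s), the metal-powder blend falls in Class 4.1.
The magnesium fire-starter has burn rate 4.4 mm/s, which is > 2 mm/s, so it is Class 4.1 (Flammable Solid).
Burn rate 5 mm/s meets the Class 4.1 criterion (Flammable Solid), so the solid fuel tablets are Class 4.1.
Class 4.1 net quantity: (two 0.4 oz packs = 22.72 g) + (three 0.2 oz packs = 17.04 g) + (three 0.2 oz packs = 17.04 g) = 56.8 g.
56.8 g exceeds the rail limit of 50 g for Class 4.1.

No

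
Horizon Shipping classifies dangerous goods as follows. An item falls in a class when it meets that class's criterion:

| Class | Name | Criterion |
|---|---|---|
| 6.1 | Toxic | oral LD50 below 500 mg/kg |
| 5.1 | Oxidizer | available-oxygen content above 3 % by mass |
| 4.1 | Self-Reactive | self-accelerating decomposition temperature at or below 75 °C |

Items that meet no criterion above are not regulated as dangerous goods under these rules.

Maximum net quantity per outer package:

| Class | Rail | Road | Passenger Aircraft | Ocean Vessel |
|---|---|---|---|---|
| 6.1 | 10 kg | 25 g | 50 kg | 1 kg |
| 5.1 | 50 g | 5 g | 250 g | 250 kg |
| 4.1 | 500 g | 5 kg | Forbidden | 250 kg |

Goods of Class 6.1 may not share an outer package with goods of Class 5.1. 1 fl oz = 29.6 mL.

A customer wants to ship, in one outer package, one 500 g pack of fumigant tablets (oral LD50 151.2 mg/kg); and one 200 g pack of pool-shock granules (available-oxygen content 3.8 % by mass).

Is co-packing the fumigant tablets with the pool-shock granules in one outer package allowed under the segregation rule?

No

With oral LD50 151.2 mg/kg (< 500 mg/kg), the fumigant tablets fall in Class 6.1.
With available-oxygen content 3.8 % by mass (> 3 % by mass), the pool-shock granules fall in Class 5.1.
Class 6.1 and Class 5.1 may not share an outer package.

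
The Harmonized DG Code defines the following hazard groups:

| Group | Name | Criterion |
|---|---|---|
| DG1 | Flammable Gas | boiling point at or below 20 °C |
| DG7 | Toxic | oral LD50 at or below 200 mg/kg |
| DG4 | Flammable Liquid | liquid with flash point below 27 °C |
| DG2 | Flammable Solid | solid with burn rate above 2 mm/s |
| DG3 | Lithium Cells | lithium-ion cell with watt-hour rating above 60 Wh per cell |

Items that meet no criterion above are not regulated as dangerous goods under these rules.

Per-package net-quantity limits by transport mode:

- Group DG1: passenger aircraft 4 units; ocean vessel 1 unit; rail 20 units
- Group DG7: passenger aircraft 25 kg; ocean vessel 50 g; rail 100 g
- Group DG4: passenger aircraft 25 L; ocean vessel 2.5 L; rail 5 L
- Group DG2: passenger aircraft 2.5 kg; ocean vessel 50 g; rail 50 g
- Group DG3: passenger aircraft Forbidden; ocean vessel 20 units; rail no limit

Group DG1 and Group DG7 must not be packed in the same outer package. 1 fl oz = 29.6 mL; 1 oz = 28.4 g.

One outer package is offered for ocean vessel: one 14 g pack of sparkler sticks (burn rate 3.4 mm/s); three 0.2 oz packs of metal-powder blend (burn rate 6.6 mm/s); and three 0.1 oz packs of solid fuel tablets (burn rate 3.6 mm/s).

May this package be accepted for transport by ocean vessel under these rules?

With burn rate 3.4 mm/s (> 2 mm/s), the sparkler sticks fall in Group DG2.
The metal-powder blend has burn rate 6.6 mm/s, which is > 2 mm/s, so it is Group DG2 (Flammable Solid).
Solid fuel tablets: burn rate 3.6 mm/s > 2 mm/s → Group DG2 (Flammable Solid).
Group DG2 net quantity: 14 g + (three 0.2 oz packs = 17.04 g) + (three 0.1 oz packs = 8.52 g) = 39.56 g.
39.56 g ≤ 50 g (ocean vessel limit, Group DG2) — within limit.

Yes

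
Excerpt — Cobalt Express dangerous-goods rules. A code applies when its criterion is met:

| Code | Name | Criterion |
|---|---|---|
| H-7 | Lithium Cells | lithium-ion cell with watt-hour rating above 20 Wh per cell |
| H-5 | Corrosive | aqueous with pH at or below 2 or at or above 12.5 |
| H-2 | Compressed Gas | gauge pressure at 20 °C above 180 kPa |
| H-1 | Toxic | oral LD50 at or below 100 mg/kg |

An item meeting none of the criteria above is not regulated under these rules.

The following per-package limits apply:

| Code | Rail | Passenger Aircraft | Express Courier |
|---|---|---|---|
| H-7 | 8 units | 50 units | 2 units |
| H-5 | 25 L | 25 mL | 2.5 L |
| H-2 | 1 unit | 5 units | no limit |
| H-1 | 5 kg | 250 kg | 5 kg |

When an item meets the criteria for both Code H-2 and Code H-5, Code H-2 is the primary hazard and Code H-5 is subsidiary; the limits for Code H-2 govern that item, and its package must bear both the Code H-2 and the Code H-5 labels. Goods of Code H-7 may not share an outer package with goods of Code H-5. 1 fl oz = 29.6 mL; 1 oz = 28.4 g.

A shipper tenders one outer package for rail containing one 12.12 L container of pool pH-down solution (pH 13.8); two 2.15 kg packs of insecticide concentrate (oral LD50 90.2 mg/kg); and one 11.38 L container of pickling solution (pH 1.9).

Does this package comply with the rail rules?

Yes

pH 13.8 meets the Code H-5 criterion (Corrosive), so the pool pH-down solution is Code H-5.
Oral LD50 90.2 mg/kg meets the Code H-1 criterion (Toxic), so the insecticide concentrate is Code H-1.
pH 1.9 meets the Code H-5 criterion (Corrosive), so the pickling solution is Code H-5.
Code H-5 net quantity: 12.12 L + 11.38 L = 23.5 L.
23.5 L is within the rail limit of 25 L for Code H-5.
Code H-1 quantity: two 2.15 kg packs = 4.3 kg.
That is within the Code H-1 rail limit of 5 kg.
The segregation rule (Code H-7 with Code H-5) does not apply to Code H-5 with Code H-1.
Every hazard code is within its rail limit and no segregation rule is violated.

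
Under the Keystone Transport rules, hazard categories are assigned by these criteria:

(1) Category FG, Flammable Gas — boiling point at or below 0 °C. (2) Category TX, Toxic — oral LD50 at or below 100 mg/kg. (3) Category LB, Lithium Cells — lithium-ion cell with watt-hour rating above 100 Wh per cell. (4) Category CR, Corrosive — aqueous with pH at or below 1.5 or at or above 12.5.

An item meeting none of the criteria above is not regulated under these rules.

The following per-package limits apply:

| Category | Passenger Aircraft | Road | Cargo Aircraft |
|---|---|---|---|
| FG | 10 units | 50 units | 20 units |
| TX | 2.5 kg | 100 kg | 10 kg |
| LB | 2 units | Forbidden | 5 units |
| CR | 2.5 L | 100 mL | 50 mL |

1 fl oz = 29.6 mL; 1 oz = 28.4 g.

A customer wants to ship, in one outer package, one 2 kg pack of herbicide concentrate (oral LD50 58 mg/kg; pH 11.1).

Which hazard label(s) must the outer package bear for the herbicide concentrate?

The herbicide concentrate has oral LD50 58 mg/kg, which is ≤ 100 mg/kg, so it is Category TX (Toxic).
Only the Category TX label is required.

Category TX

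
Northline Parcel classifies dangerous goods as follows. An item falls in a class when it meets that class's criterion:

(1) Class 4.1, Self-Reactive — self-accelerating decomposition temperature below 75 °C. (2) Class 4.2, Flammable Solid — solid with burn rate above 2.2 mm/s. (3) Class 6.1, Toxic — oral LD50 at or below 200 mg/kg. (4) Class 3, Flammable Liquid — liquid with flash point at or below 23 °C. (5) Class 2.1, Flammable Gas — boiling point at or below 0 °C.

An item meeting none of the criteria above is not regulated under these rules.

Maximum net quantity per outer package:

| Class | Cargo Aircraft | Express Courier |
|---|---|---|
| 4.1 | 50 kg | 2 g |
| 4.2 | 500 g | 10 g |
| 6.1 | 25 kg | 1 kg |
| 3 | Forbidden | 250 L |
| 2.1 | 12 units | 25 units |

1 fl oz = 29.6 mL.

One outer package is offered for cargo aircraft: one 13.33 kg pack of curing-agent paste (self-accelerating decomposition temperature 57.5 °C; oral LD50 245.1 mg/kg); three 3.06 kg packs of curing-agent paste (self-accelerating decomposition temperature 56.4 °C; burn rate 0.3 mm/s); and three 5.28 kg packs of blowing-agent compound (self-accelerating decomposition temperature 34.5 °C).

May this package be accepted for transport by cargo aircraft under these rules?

The curing-agent paste has self-accelerating decomposition temperature 57.5 °C, which is < 75 °C, so it is Class 4.1 (Self-Reactive).
The curing-agent paste has self-accelerating decomposition temperature 56.4 °C, which is < 75 °C, so it is Class 4.1 (Self-Reactive).
The blowing-agent compound has self-accelerating decomposition temperature 34.5 °C, which is < 75 °C, so it is Class 4.1 (Self-Reactive).
Class 4.1 net quantity: 13.33 kg + (three 3.06 kg packs = 9.18 kg) + (three 5.28 kg packs = 15.84 kg) = 38.35 kg.
38.35 kg ≤ 50 kg (cargo aircraft limit, Class 4.1) — within limit.

Yes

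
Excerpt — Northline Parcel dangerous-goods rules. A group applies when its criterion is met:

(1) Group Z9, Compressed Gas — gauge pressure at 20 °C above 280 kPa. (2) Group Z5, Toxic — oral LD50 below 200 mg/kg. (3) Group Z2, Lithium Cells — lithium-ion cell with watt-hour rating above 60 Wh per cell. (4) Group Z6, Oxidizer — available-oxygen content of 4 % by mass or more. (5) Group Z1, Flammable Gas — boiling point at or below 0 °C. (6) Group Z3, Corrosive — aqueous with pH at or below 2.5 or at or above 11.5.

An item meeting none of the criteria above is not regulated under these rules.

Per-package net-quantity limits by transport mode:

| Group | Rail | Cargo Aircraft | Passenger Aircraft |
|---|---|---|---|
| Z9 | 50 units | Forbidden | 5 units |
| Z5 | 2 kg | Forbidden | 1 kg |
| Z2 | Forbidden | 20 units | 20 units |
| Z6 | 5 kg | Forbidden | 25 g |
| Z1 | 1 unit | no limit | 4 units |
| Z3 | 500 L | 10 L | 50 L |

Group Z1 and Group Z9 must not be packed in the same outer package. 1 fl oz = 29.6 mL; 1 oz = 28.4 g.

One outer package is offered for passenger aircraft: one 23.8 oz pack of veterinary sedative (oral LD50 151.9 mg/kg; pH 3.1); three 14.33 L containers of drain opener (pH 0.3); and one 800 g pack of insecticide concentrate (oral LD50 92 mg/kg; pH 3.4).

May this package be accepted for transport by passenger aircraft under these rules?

The veterinary sedative has oral LD50 151.9 mg/kg, which is < 200 mg/kg, so it is Group Z5 (Toxic).
The drain opener has pH 0.3, which is ≤ 2.5, so it is Group Z3 (Corrosive).
Oral LD50 92 mg/kg meets the Group Z5 criterion (Toxic), so the insecticide concentrate is Group Z5.
Group Z5 net quantity: (one 23.8 oz pack = 675.92 g) + 800 g = 1475.92 g.
1475.92 g exceeds the passenger aircraft limit of 1 kg for Group Z5.
Group Z3 quantity: three 14.33 L containers = 42.99 L.
42.99 L ≤ 50 L (passenger aircraft limit, Group Z3) — within limit.
The segregation rule (Group Z1 with Group Z9) does not apply to Group Z5 with Group Z3.

No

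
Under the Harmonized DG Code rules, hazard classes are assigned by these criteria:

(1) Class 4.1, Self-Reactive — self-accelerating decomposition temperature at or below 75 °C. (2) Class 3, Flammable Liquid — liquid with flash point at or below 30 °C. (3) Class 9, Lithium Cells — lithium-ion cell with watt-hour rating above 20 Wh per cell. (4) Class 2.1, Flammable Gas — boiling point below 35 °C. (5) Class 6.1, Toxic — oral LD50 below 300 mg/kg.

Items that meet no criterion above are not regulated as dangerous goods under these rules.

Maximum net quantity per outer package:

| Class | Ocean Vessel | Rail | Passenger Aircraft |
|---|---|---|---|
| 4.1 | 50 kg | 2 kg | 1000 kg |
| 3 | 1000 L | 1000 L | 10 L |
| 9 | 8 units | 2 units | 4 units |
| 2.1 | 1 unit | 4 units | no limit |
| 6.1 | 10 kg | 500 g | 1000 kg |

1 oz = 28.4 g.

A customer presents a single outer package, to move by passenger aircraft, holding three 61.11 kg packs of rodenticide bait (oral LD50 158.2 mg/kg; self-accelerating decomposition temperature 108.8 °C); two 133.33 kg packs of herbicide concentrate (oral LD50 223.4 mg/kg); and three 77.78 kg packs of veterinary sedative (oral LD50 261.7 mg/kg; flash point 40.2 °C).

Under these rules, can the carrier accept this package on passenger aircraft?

Yes

With oral LD50 158.2 mg/kg (< 300 mg/kg), the rodenticide bait falls in Class 6.1.
Herbicide concentrate: oral LD50 223.4 mg/kg < 300 mg/kg → Class 6.1 (Toxic).
Veterinary sedative: oral LD50 261.7 mg/kg < 300 mg/kg → Class 6.1 (Toxic).
Total Class 6.1: (three 61.11 kg packs = 183.33 kg) + (two 133.33 kg packs = 266.66 kg) + (three 77.78 kg packs = 233.34 kg) = 683.33 kg.
That is within the Class 6.1 passenger aircraft limit of 1000 kg.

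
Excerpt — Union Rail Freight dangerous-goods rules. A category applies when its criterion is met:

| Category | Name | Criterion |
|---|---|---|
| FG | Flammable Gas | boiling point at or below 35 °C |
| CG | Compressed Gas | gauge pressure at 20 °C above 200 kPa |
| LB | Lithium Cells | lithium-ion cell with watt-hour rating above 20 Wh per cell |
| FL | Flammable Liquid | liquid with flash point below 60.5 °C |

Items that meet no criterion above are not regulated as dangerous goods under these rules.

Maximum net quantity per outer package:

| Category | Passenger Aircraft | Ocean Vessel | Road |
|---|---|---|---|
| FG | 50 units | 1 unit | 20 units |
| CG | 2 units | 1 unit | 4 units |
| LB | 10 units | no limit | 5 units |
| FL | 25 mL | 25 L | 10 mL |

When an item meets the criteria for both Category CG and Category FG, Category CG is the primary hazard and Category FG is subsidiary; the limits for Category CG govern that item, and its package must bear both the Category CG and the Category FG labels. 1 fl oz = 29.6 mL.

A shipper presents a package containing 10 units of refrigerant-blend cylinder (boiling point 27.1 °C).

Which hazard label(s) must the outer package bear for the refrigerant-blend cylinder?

Refrigerant-blend cylinder: boiling point 27.1 °C ≤ 35 °C → Category FG (Flammable Gas).
Only the Category FG label is required.

Category FG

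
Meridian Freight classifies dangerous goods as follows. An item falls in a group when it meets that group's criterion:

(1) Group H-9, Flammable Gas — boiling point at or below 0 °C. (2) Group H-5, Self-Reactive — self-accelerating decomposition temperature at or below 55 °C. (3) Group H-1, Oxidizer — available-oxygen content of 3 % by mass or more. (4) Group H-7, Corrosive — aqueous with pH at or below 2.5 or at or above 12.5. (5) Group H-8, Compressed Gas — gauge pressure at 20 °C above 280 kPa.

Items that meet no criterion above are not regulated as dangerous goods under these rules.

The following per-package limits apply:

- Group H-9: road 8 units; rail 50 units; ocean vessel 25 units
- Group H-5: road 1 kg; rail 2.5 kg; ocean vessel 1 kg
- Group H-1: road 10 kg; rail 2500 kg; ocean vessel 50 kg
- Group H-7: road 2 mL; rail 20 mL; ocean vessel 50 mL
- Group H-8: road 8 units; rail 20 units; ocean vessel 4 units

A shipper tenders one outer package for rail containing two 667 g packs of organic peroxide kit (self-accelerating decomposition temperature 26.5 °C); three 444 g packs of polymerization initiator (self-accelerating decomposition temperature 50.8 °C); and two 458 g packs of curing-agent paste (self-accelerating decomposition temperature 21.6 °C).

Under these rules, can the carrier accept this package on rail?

No

Organic peroxide kit: self-accelerating decomposition temperature 26.5 °C ≤ 55 °C → Group H-5 (Self-Reactive).
With self-accelerating decomposition temperature 50.8 °C (≤ 55 °C), the polymerization initiator falls in Group H-5.
With self-accelerating decomposition temperature 21.6 °C (≤ 55 °C), the curing-agent paste falls in Group H-5.
Group H-5 net quantity: (two 667 g packs = 1.334 kg) + (three 444 g packs = 1.332 kg) + (two 458 g packs = 916 g) = 3.582 kg.
3.582 kg > 2.5 kg (rail limit, Group H-5) — over the limit.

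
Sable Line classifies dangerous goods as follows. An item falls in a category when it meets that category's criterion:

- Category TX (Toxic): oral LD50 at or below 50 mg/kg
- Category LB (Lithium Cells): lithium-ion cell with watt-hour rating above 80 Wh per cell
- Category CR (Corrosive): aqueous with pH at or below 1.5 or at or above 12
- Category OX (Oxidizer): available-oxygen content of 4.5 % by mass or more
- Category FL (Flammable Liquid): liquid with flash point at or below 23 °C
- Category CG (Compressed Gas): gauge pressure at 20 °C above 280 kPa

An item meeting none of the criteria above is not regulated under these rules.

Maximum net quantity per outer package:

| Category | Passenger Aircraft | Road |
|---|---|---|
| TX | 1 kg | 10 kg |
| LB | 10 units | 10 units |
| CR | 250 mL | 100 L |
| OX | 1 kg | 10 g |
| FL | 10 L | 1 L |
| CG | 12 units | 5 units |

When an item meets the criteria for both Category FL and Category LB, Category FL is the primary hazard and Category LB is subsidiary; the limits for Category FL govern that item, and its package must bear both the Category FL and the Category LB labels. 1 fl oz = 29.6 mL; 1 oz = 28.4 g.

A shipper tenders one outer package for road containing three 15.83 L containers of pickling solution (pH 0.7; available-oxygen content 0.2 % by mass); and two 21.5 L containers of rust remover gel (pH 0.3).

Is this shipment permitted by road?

With pH 0.7 (≤ 1.5), the pickling solution falls in Category CR.
The rust remover gel has pH 0.3, which is ≤ 1.5, so it is Category CR (Corrosive).
Total Category CR: (three 15.83 L containers = 47.49 L) + (two 21.5 L containers = 43 L) = 90.49 L.
90.49 L ≤ 100 L (road limit, Category CR) — within limit.

Yes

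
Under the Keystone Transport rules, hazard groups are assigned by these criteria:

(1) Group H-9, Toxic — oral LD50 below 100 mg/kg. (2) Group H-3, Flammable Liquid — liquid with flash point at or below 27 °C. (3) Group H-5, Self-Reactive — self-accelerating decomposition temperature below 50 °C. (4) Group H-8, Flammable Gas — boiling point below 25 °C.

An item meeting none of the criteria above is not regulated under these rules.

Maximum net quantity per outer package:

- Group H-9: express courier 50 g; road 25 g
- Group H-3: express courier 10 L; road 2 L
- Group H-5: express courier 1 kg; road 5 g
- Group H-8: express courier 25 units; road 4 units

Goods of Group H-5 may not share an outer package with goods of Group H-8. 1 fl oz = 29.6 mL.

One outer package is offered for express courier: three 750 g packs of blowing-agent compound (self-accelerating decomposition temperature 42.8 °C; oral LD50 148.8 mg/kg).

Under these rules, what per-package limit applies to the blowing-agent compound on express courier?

1 kg

With self-accelerating decomposition temperature 42.8 °C (< 50 °C), the blowing-agent compound falls in Group H-5.
The express courier limit for Group H-5 is 1 kg.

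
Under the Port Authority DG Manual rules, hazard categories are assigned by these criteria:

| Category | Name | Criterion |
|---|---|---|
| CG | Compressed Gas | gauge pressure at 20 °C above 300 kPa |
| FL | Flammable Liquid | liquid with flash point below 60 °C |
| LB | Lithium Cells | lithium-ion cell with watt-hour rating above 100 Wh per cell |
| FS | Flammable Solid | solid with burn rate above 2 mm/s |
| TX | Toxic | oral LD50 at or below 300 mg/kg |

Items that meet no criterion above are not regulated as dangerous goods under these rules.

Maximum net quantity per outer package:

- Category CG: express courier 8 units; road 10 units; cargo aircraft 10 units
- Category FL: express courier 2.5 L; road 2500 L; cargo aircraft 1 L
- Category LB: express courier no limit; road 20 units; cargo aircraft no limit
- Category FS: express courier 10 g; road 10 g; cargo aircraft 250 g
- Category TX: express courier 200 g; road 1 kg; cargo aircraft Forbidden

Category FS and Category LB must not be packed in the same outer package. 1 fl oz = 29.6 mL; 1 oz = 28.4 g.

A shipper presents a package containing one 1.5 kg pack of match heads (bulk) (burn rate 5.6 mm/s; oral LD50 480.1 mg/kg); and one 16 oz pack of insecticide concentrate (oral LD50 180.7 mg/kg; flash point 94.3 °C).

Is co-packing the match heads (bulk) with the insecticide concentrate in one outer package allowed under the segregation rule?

Yes

The match heads (bulk) have burn rate 5.6 mm/s, which is > 2 mm/s, so they are Category FS (Flammable Solid).
Oral LD50 180.7 mg/kg meets the Category TX criterion (Toxic), so the insecticide concentrate is Category TX.
No segregation rule bars Category FS with Category TX.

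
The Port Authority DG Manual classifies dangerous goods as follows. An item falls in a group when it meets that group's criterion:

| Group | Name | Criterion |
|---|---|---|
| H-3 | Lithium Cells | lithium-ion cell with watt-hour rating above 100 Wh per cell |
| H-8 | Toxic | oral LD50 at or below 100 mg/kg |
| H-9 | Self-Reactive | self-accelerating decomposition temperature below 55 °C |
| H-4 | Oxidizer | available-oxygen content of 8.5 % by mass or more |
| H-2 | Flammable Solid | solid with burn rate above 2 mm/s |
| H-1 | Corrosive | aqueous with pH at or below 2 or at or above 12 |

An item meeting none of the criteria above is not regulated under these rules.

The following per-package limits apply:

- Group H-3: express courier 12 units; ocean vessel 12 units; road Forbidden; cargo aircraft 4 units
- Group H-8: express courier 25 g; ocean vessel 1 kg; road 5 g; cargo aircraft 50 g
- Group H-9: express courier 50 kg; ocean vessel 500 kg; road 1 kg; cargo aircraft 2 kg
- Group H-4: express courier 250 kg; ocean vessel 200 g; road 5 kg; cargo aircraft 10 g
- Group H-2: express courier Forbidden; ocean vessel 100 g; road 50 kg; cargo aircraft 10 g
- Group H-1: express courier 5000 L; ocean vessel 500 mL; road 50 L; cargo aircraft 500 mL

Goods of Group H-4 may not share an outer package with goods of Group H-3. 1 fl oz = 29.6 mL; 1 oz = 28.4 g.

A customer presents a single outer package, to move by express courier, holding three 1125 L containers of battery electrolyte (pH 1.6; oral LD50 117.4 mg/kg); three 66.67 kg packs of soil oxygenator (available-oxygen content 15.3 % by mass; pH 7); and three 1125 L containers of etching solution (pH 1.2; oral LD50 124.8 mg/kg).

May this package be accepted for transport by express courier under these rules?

No

The battery electrolyte has pH 1.6, which is ≤ 2, so it is Group H-1 (Corrosive).
Soil oxygenator: available-oxygen content 15.3 % by mass ≥ 8.5 % by mass → Group H-4 (Oxidizer).
With pH 1.2 (≤ 2), the etching solution falls in Group H-1.
Total Group H-1: (three 1125 L containers = 3375 L) + (three 1125 L containers = 3375 L) = 6750 L.
6750 L > 5000 L (express courier limit, Group H-1) — over the limit.
Group H-4 quantity: three 66.67 kg packs = 200.01 kg.
200.01 kg is within the express courier limit of 250 kg for Group H-4.
The segregation rule (Group H-4 with Group H-3) does not apply to Group H-1 with Group H-4.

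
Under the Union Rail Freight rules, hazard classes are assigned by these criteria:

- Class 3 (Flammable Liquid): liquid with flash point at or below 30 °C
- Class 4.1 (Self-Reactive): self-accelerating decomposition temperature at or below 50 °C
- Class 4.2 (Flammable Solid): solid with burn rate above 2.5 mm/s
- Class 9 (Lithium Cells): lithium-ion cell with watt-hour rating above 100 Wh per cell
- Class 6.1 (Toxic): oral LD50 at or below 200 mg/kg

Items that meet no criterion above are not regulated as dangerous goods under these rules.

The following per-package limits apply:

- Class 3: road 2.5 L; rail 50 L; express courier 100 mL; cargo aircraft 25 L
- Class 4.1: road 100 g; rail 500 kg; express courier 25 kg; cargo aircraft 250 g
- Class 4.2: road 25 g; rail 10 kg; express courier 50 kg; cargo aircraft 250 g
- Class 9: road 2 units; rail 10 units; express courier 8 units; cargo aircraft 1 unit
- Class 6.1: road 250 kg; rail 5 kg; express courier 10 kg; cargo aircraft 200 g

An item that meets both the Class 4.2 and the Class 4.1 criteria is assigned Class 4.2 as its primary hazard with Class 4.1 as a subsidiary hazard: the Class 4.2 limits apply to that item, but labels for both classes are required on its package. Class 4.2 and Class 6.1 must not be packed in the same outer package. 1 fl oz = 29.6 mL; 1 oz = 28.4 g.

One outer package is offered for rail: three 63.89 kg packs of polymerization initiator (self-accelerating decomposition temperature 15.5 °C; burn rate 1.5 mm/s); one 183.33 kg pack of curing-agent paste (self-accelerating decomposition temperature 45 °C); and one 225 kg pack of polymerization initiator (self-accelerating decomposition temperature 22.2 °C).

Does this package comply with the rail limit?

No

Polymerization initiator: self-accelerating decomposition temperature 15.5 °C ≤ 50 °C → Class 4.1 (Self-Reactive).
Self-accelerating decomposition temperature 45 °C meets the Class 4.1 criterion (Self-Reactive), so the curing-agent paste is Class 4.1.
The polymerization initiator has self-accelerating decomposition temperature 22.2 °C, which is ≤ 50 °C, so it is Class 4.1 (Self-Reactive).
Class 4.1 net quantity: (three 63.89 kg packs = 191.67 kg) + 183.33 kg + 225 kg = 600 kg.
That exceeds the Class 4.1 rail limit of 500 kg.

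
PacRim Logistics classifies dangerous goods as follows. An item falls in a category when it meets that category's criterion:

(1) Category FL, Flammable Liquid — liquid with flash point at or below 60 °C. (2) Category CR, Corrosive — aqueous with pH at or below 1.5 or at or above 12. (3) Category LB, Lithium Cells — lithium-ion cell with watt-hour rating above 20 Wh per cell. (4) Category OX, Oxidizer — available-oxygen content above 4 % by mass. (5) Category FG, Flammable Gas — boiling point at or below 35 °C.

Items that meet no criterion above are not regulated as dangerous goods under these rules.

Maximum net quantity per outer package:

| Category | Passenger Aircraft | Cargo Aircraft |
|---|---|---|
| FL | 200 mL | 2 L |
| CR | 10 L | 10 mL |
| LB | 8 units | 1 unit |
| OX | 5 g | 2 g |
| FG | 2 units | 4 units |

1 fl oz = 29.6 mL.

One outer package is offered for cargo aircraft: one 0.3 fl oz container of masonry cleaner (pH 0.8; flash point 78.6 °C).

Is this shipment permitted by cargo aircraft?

pH 0.8 meets the Category CR criterion (Corrosive), so the masonry cleaner is Category CR.
Category CR quantity: one 0.3 fl oz container = 8.88 mL.
8.88 mL is within the cargo aircraft limit of 10 mL for Category CR.

Yes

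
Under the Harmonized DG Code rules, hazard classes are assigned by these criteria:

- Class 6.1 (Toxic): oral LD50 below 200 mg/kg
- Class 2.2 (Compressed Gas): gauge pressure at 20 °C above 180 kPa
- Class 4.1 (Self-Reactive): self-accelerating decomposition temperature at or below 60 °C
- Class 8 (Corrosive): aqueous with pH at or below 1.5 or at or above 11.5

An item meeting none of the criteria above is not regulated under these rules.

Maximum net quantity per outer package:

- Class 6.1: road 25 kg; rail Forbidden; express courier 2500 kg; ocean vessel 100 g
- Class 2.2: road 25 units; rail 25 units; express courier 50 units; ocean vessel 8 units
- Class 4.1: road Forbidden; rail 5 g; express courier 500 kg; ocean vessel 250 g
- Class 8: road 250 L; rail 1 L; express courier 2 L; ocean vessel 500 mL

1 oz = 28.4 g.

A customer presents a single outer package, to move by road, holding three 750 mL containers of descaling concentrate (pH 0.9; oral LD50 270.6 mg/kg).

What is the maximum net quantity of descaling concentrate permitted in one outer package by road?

Descaling concentrate: pH 0.9 ≤ 1.5 → Class 8 (Corrosive).
The road limit for Class 8 is 250 L.

250 L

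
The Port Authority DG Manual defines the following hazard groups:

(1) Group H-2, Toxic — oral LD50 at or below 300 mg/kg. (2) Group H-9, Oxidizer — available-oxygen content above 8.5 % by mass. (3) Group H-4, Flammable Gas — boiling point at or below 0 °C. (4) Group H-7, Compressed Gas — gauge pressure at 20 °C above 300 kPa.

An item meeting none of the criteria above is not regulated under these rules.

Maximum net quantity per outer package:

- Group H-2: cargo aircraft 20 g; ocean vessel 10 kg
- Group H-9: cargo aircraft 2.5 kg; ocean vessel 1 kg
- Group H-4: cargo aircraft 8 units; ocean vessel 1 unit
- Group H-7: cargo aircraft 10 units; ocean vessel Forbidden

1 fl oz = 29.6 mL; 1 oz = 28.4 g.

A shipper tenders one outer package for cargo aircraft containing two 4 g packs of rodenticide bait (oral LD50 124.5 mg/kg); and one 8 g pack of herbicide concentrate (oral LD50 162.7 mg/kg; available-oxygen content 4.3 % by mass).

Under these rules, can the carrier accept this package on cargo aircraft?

Rodenticide bait: oral LD50 124.5 mg/kg ≤ 300 mg/kg → Group H-2 (Toxic).
With oral LD50 162.7 mg/kg (≤ 300 mg/kg), the herbicide concentrate falls in Group H-2.
Total Group H-2: (two 4 g packs = 8 g) + 8 g = 16 g.
16 g ≤ 20 g (cargo aircraft limit, Group H-2) — within limit.

Yes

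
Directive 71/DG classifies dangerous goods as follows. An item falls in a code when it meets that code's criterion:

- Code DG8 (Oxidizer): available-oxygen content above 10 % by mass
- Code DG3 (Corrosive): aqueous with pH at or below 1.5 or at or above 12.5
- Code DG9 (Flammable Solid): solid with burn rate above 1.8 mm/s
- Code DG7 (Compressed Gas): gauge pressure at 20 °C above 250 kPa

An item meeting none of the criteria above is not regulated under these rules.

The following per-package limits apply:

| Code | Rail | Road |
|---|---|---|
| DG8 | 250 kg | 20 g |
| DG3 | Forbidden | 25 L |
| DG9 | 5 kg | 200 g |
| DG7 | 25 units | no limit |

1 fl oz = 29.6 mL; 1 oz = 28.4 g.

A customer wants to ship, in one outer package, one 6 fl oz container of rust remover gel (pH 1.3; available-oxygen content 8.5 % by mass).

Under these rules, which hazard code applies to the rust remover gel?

With pH 1.3 (≤ 1.5), the rust remover gel falls in Code DG3.

Code DG3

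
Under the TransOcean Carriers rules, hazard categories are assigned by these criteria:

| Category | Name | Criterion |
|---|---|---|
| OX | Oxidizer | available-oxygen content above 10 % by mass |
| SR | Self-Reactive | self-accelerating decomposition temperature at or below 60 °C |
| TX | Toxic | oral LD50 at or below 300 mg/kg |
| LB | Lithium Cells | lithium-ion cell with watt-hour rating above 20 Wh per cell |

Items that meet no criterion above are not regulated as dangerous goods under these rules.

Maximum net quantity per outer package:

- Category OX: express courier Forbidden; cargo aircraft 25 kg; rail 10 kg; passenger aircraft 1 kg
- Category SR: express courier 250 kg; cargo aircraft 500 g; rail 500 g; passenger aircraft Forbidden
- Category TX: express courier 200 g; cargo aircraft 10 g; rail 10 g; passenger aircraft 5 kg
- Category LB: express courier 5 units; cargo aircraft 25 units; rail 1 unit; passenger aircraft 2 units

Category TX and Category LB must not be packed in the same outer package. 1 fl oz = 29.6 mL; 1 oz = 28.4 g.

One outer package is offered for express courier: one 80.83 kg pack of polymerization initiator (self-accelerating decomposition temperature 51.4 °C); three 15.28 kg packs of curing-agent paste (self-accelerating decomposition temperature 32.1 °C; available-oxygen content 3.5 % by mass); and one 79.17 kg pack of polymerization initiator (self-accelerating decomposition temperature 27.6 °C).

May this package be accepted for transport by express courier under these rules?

Self-accelerating decomposition temperature 51.4 °C meets the Category SR criterion (Self-Reactive), so the polymerization initiator is Category SR.
Curing-agent paste: self-accelerating decomposition temperature 32.1 °C ≤ 60 °C → Category SR (Self-Reactive).
With self-accelerating decomposition temperature 27.6 °C (≤ 60 °C), the polymerization initiator falls in Category SR.
Category SR net quantity: 80.83 kg + (three 15.28 kg packs = 45.84 kg) + 79.17 kg = 205.84 kg.
205.84 kg is within the express courier limit of 250 kg for Category SR.

Yes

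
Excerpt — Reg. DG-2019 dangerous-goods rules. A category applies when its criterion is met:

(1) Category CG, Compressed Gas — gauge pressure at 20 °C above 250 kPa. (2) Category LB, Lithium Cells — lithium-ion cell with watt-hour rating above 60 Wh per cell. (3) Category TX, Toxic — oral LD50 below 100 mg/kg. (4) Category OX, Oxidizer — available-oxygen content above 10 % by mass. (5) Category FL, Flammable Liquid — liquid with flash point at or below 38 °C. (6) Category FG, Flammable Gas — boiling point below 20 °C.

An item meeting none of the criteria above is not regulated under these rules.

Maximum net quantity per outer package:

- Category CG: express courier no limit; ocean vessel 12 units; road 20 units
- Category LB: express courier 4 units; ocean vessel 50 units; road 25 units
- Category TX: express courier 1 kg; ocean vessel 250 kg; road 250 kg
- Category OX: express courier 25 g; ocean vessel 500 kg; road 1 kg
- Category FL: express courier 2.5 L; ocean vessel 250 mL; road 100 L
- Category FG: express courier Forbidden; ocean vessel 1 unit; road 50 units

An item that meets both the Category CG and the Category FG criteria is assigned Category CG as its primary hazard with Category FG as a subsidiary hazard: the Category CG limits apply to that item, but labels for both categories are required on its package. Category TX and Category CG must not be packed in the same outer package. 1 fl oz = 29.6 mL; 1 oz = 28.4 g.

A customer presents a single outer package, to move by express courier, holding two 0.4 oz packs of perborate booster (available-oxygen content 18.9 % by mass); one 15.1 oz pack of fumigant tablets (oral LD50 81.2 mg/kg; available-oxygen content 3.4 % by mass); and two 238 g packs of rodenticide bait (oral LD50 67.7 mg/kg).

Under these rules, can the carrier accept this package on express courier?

Yes

Available-oxygen content 18.9 % by mass meets the Category OX criterion (Oxidizer), so the perborate booster is Category OX.
With oral LD50 81.2 mg/kg (< 100 mg/kg), the fumigant tablets fall in Category TX.
Oral LD50 67.7 mg/kg meets the Category TX criterion (Toxic), so the rodenticide bait is Category TX.
Category TX net quantity: (one 15.1 oz pack = 428.84 g) + (two 238 g packs = 476 g) = 904.84 g.
That is within the Category TX express courier limit of 1 kg.
Category OX quantity: two 0.4 oz packs = 22.72 g.
22.72 g is within the express courier limit of 25 g for Category OX.
The segregation rule (Category TX with Category CG) does not apply to Category TX with Category OX.
Every hazard category is within its express courier limit and no segregation rule is violated.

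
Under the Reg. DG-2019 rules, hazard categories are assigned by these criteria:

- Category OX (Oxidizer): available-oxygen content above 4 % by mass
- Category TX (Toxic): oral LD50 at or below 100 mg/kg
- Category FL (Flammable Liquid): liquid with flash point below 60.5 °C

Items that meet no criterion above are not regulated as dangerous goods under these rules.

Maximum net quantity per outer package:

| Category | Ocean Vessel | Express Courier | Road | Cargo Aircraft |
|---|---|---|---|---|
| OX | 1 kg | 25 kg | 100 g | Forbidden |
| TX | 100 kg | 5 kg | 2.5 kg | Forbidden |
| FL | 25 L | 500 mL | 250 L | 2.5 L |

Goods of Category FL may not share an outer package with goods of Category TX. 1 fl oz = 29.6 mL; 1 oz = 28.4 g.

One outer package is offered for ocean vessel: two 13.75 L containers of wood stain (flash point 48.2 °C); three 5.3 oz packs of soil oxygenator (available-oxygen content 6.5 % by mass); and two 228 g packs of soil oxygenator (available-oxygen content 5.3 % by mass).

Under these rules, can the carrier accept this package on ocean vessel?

The wood stain has flash point 48.2 °C, which is < 60.5 °C, so it is Category FL (Flammable Liquid).
Available-oxygen content 6.5 % by mass meets the Category OX criterion (Oxidizer), so the soil oxygenator is Category OX.
The soil oxygenator has available-oxygen content 5.3 % by mass, which is > 4 % by mass, so it is Category OX (Oxidizer).
Category OX net quantity: (three 5.3 oz packs = 451.56 g) + (two 228 g packs = 456 g) = 907.56 g.
907.56 g is within the ocean vessel limit of 1 kg for Category OX.
Category FL quantity: two 13.75 L containers = 27.5 L.
That exceeds the Category FL ocean vessel limit of 25 L.
The segregation rule (Category FL with Category TX) does not apply to Category OX with Category FL.

No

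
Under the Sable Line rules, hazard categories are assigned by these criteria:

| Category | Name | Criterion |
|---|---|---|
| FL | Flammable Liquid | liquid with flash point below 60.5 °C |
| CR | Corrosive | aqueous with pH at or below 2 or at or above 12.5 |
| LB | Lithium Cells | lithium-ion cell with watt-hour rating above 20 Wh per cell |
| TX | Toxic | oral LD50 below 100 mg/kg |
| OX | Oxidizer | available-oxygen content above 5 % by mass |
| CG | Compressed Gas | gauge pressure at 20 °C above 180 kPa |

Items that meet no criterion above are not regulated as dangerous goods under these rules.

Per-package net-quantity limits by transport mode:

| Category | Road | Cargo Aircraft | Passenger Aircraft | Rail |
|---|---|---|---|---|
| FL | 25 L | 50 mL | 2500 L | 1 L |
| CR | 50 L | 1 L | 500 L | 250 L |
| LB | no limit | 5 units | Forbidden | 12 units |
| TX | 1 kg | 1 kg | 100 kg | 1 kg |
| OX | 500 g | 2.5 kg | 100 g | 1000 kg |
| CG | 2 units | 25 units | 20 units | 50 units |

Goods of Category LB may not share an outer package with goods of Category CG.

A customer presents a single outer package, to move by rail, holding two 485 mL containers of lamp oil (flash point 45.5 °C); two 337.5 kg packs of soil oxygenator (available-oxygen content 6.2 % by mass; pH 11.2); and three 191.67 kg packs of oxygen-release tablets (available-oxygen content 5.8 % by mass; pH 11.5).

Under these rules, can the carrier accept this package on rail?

No

The lamp oil has flash point 45.5 °C, which is < 60.5 °C, so it is Category FL (Flammable Liquid).
Available-oxygen content 6.2 % by mass meets the Category OX criterion (Oxidizer), so the soil oxygenator is Category OX.
Available-oxygen content 5.8 % by mass meets the Category OX criterion (Oxidizer), so the oxygen-release tablets are Category OX.
Category OX net quantity: (two 337.5 kg packs = 675 kg) + (three 191.67 kg packs = 575.01 kg) = 1250.01 kg.
That exceeds the Category OX rail limit of 1000 kg.
Category FL quantity: two 485 mL containers = 970 mL.
970 mL is within the rail limit of 1 L for Category FL.
The segregation rule (Category LB with Category CG) does not apply to Category OX with Category FL.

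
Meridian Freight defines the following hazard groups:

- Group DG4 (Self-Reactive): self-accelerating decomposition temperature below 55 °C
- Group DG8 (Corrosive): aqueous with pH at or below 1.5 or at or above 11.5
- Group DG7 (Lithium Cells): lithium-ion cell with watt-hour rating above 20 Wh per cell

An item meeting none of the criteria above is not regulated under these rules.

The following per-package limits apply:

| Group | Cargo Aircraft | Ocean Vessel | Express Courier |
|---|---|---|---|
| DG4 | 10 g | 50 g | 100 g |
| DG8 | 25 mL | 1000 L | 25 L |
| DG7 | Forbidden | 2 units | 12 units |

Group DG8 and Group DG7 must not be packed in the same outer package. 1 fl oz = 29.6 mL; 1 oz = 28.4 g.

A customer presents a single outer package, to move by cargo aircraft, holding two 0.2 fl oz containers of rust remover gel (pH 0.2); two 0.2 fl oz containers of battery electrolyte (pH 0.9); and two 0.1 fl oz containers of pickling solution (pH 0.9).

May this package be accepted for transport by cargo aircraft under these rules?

Rust remover gel: pH 0.2 ≤ 1.5 → Group DG8 (Corrosive).
The battery electrolyte has pH 0.9, which is ≤ 1.5, so it is Group DG8 (Corrosive).
Pickling solution: pH 0.9 ≤ 1.5 → Group DG8 (Corrosive).
Total Group DG8: (two 0.2 fl oz containers = 11.84 mL) + (two 0.2 fl oz containers = 11.84 mL) + (two 0.1 fl oz containers = 5.92 mL) = 29.6 mL.
29.6 mL exceeds the cargo aircraft limit of 25 mL for Group DG8.

No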